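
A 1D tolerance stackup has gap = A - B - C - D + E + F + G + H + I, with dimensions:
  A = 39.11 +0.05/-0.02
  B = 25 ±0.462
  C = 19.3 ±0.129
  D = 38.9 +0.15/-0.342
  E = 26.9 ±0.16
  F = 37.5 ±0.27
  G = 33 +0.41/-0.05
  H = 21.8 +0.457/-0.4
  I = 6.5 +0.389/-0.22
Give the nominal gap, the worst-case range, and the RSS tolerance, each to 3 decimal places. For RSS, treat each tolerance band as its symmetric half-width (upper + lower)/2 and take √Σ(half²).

Stack each dimension's contribution:
  +A: nom +39.110 → Σnom=39.110; wc +0.050/-0.020 → slack +0.050/-0.020; half-tol=0.035, Σhalf²=0.001225
  -B: nom -25.000 → Σnom=14.110; wc +0.462/-0.462 → slack +0.512/-0.482; half-tol=0.462, Σhalf²=0.214669
  -C: nom -19.300 → Σnom=-5.190; wc +0.129/-0.129 → slack +0.641/-0.611; half-tol=0.129, Σhalf²=0.231310
  -D: nom -38.900 → Σnom=-44.090; wc +0.342/-0.150 → slack +0.983/-0.761; half-tol=0.246, Σhalf²=0.291826
  +E: nom +26.900 → Σnom=-17.190; wc +0.160/-0.160 → slack +1.143/-0.921; half-tol=0.160, Σhalf²=0.317426
  +F: nom +37.500 → Σnom=20.310; wc +0.270/-0.270 → slack +1.413/-1.191; half-tol=0.270, Σhalf²=0.390326
  +G: nom +33.000 → Σnom=53.310; wc +0.410/-0.050 → slack +1.823/-1.241; half-tol=0.230, Σhalf²=0.443226
  +H: nom +21.800 → Σnom=75.110; wc +0.457/-0.400 → slack +2.280/-1.641; half-tol=0.428, Σhalf²=0.626838
  +I: nom +6.500 → Σnom=81.610; wc +0.389/-0.220 → slack +2.669/-1.861; half-tol=0.304, Σhalf²=0.719558
Nominal = 81.610. Worst-case = [81.610 - 1.861, 81.610 + 2.669] = [79.749, 84.279]. RSS = √0.719558 = 0.848.

nominal=81.610 wc=[79.749,84.279] rss=0.848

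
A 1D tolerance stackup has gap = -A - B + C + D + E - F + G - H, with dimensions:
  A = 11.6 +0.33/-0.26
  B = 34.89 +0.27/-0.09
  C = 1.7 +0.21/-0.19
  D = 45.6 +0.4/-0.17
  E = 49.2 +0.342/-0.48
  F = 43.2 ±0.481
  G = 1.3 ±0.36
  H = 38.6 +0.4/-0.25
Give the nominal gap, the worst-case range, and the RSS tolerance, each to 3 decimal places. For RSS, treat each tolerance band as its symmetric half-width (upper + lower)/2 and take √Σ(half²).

nominal=-30.490 wc=[-33.171,-28.097] rss=0.936

Stack each dimension's contribution:
  -A: nom -11.600 → Σnom=-11.600; wc +0.260/-0.330 → slack +0.260/-0.330; half-tol=0.295, Σhalf²=0.087025
  -B: nom -34.890 → Σnom=-46.490; wc +0.090/-0.270 → slack +0.350/-0.600; half-tol=0.180, Σhalf²=0.119425
  +C: nom +1.700 → Σnom=-44.790; wc +0.210/-0.190 → slack +0.560/-0.790; half-tol=0.200, Σhalf²=0.159425
  +D: nom +45.600 → Σnom=0.810; wc +0.400/-0.170 → slack +0.960/-0.960; half-tol=0.285, Σhalf²=0.240650
  +E: nom +49.200 → Σnom=50.010; wc +0.342/-0.480 → slack +1.302/-1.440; half-tol=0.411, Σhalf²=0.409571
  -F: nom -43.200 → Σnom=6.810; wc +0.481/-0.481 → slack +1.783/-1.921; half-tol=0.481, Σhalf²=0.640932
  +G: nom +1.300 → Σnom=8.110; wc +0.360/-0.360 → slack +2.143/-2.281; half-tol=0.360, Σhalf²=0.770532
  -H: nom -38.600 → Σnom=-30.490; wc +0.250/-0.400 → slack +2.393/-2.681; half-tol=0.325, Σhalf²=0.876157
Nominal = -30.490. Worst-case = [-30.490 - 2.681, -30.490 + 2.393] = [-33.171, -28.097]. RSS = √0.876157 = 0.936.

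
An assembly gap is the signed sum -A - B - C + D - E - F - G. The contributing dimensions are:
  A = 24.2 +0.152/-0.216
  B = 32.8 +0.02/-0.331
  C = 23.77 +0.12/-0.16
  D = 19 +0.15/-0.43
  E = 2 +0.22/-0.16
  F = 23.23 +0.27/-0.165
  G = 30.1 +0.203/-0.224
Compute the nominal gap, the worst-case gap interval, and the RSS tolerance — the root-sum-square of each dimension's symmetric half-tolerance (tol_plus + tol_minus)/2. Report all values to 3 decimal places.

Stack each dimension's contribution:
  -A: nom -24.200 → Σnom=-24.200; wc +0.216/-0.152 → slack +0.216/-0.152; half-tol=0.184, Σhalf²=0.033856
  -B: nom -32.800 → Σnom=-57.000; wc +0.331/-0.020 → slack +0.547/-0.172; half-tol=0.176, Σhalf²=0.064656
  -C: nom -23.770 → Σnom=-80.770; wc +0.160/-0.120 → slack +0.707/-0.292; half-tol=0.140, Σhalf²=0.084256
  +D: nom +19.000 → Σnom=-61.770; wc +0.150/-0.430 → slack +0.857/-0.722; half-tol=0.290, Σhalf²=0.168356
  -E: nom -2.000 → Σnom=-63.770; wc +0.160/-0.220 → slack +1.017/-0.942; half-tol=0.190, Σhalf²=0.204456
  -F: nom -23.230 → Σnom=-87.000; wc +0.165/-0.270 → slack +1.182/-1.212; half-tol=0.218, Σhalf²=0.251763
  -G: nom -30.100 → Σnom=-117.100; wc +0.224/-0.203 → slack +1.406/-1.415; half-tol=0.214, Σhalf²=0.297345
Nominal = -117.100. Worst-case = [-117.100 - 1.415, -117.100 + 1.406] = [-118.515, -115.694]. RSS = √0.297345 = 0.545.

nominal=-117.100 wc=[-118.515,-115.694] rss=0.545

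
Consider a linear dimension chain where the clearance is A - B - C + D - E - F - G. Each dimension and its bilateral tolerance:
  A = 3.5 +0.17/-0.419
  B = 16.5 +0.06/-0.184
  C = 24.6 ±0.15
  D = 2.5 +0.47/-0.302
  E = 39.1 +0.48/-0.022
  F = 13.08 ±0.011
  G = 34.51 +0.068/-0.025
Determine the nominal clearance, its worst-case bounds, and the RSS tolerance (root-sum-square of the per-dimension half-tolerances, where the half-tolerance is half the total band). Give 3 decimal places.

Stack each dimension's contribution:
  +A: nom +3.500 → Σnom=3.500; wc +0.170/-0.419 → slack +0.170/-0.419; half-tol=0.294, Σhalf²=0.086730
  -B: nom -16.500 → Σnom=-13.000; wc +0.184/-0.060 → slack +0.354/-0.479; half-tol=0.122, Σhalf²=0.101614
  -C: nom -24.600 → Σnom=-37.600; wc +0.150/-0.150 → slack +0.504/-0.629; half-tol=0.150, Σhalf²=0.124114
  +D: nom +2.500 → Σnom=-35.100; wc +0.470/-0.302 → slack +0.974/-0.931; half-tol=0.386, Σhalf²=0.273110
  -E: nom -39.100 → Σnom=-74.200; wc +0.022/-0.480 → slack +0.996/-1.411; half-tol=0.251, Σhalf²=0.336111
  -F: nom -13.080 → Σnom=-87.280; wc +0.011/-0.011 → slack +1.007/-1.422; half-tol=0.011, Σhalf²=0.336232
  -G: nom -34.510 → Σnom=-121.790; wc +0.025/-0.068 → slack +1.032/-1.490; half-tol=0.046, Σhalf²=0.338394
Nominal = -121.790. Worst-case = [-121.790 - 1.490, -121.790 + 1.032] = [-123.280, -120.758]. RSS = √0.338394 = 0.582.

nominal=-121.790 wc=[-123.280,-120.758] rss=0.582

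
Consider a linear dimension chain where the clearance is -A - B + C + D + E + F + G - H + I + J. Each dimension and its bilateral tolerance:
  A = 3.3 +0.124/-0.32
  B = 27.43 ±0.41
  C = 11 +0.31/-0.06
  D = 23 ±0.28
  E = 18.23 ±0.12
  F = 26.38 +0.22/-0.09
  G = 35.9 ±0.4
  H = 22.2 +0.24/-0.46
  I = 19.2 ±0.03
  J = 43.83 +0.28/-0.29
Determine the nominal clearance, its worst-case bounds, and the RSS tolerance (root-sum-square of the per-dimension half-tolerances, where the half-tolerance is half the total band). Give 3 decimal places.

nominal=124.610 wc=[122.566,127.440] rss=0.856

Stack each dimension's contribution:
  -A: nom -3.300 → Σnom=-3.300; wc +0.320/-0.124 → slack +0.320/-0.124; half-tol=0.222, Σhalf²=0.049284
  -B: nom -27.430 → Σnom=-30.730; wc +0.410/-0.410 → slack +0.730/-0.534; half-tol=0.410, Σhalf²=0.217384
  +C: nom +11.000 → Σnom=-19.730; wc +0.310/-0.060 → slack +1.040/-0.594; half-tol=0.185, Σhalf²=0.251609
  +D: nom +23.000 → Σnom=3.270; wc +0.280/-0.280 → slack +1.320/-0.874; half-tol=0.280, Σhalf²=0.330009
  +E: nom +18.230 → Σnom=21.500; wc +0.120/-0.120 → slack +1.440/-0.994; half-tol=0.120, Σhalf²=0.344409
  +F: nom +26.380 → Σnom=47.880; wc +0.220/-0.090 → slack +1.660/-1.084; half-tol=0.155, Σhalf²=0.368434
  +G: nom +35.900 → Σnom=83.780; wc +0.400/-0.400 → slack +2.060/-1.484; half-tol=0.400, Σhalf²=0.528434
  -H: nom -22.200 → Σnom=61.580; wc +0.460/-0.240 → slack +2.520/-1.724; half-tol=0.350, Σhalf²=0.650934
  +I: nom +19.200 → Σnom=80.780; wc +0.030/-0.030 → slack +2.550/-1.754; half-tol=0.030, Σhalf²=0.651834
  +J: nom +43.830 → Σnom=124.610; wc +0.280/-0.290 → slack +2.830/-2.044; half-tol=0.285, Σhalf²=0.733059
Nominal = 124.610. Worst-case = [124.610 - 2.044, 124.610 + 2.830] = [122.566, 127.440]. RSS = √0.733059 = 0.856.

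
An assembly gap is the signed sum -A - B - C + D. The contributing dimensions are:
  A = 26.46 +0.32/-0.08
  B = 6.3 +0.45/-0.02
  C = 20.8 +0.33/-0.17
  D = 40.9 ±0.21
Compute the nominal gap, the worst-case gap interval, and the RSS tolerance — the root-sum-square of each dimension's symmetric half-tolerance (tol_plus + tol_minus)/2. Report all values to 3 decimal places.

nominal=-12.660 wc=[-13.970,-12.180] rss=0.449

Stack each dimension's contribution:
  -A: nom -26.460 → Σnom=-26.460; wc +0.080/-0.320 → slack +0.080/-0.320; half-tol=0.200, Σhalf²=0.040000
  -B: nom -6.300 → Σnom=-32.760; wc +0.020/-0.450 → slack +0.100/-0.770; half-tol=0.235, Σhalf²=0.095225
  -C: nom -20.800 → Σnom=-53.560; wc +0.170/-0.330 → slack +0.270/-1.100; half-tol=0.250, Σhalf²=0.157725
  +D: nom +40.900 → Σnom=-12.660; wc +0.210/-0.210 → slack +0.480/-1.310; half-tol=0.210, Σhalf²=0.201825
Nominal = -12.660. Worst-case = [-12.660 - 1.310, -12.660 + 0.480] = [-13.970, -12.180]. RSS = √0.201825 = 0.449.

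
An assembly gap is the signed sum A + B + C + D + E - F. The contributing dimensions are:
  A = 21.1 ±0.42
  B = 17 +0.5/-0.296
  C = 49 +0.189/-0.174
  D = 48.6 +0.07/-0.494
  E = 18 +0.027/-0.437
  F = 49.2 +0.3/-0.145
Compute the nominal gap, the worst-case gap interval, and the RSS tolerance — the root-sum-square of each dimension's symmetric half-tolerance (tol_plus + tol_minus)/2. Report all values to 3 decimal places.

nominal=104.500 wc=[102.379,105.851] rss=0.742

Stack each dimension's contribution:
  +A: nom +21.100 → Σnom=21.100; wc +0.420/-0.420 → slack +0.420/-0.420; half-tol=0.420, Σhalf²=0.176400
  +B: nom +17.000 → Σnom=38.100; wc +0.500/-0.296 → slack +0.920/-0.716; half-tol=0.398, Σhalf²=0.334804
  +C: nom +49.000 → Σnom=87.100; wc +0.189/-0.174 → slack +1.109/-0.890; half-tol=0.181, Σhalf²=0.367746
  +D: nom +48.600 → Σnom=135.700; wc +0.070/-0.494 → slack +1.179/-1.384; half-tol=0.282, Σhalf²=0.447270
  +E: nom +18.000 → Σnom=153.700; wc +0.027/-0.437 → slack +1.206/-1.821; half-tol=0.232, Σhalf²=0.501094
  -F: nom -49.200 → Σnom=104.500; wc +0.145/-0.300 → slack +1.351/-2.121; half-tol=0.222, Σhalf²=0.550600
Nominal = 104.500. Worst-case = [104.500 - 2.121, 104.500 + 1.351] = [102.379, 105.851]. RSS = √0.550600 = 0.742.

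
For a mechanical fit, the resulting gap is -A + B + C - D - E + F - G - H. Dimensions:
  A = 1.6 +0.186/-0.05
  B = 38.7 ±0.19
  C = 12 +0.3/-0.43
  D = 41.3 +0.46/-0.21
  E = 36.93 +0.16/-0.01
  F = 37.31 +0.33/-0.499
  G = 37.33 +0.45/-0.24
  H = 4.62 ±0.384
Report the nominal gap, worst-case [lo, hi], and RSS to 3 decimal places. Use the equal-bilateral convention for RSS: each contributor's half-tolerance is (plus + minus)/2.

Stack each dimension's contribution:
  -A: nom -1.600 → Σnom=-1.600; wc +0.050/-0.186 → slack +0.050/-0.186; half-tol=0.118, Σhalf²=0.013924
  +B: nom +38.700 → Σnom=37.100; wc +0.190/-0.190 → slack +0.240/-0.376; half-tol=0.190, Σhalf²=0.050024
  +C: nom +12.000 → Σnom=49.100; wc +0.300/-0.430 → slack +0.540/-0.806; half-tol=0.365, Σhalf²=0.183249
  -D: nom -41.300 → Σnom=7.800; wc +0.210/-0.460 → slack +0.750/-1.266; half-tol=0.335, Σhalf²=0.295474
  -E: nom -36.930 → Σnom=-29.130; wc +0.010/-0.160 → slack +0.760/-1.426; half-tol=0.085, Σhalf²=0.302699
  +F: nom +37.310 → Σnom=8.180; wc +0.330/-0.499 → slack +1.090/-1.925; half-tol=0.414, Σhalf²=0.474509
  -G: nom -37.330 → Σnom=-29.150; wc +0.240/-0.450 → slack +1.330/-2.375; half-tol=0.345, Σhalf²=0.593534
  -H: nom -4.620 → Σnom=-33.770; wc +0.384/-0.384 → slack +1.714/-2.759; half-tol=0.384, Σhalf²=0.740990
Nominal = -33.770. Worst-case = [-33.770 - 2.759, -33.770 + 1.714] = [-36.529, -32.056]. RSS = √0.740990 = 0.861.

nominal=-33.770 wc=[-36.529,-32.056] rss=0.861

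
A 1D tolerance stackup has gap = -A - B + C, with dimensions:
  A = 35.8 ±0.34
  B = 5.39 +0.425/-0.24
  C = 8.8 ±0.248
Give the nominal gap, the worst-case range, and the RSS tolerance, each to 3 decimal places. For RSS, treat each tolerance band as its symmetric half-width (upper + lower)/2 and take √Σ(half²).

nominal=-32.390 wc=[-33.403,-31.562] rss=0.536

Stack each dimension's contribution:
  -A: nom -35.800 → Σnom=-35.800; wc +0.340/-0.340 → slack +0.340/-0.340; half-tol=0.340, Σhalf²=0.115600
  -B: nom -5.390 → Σnom=-41.190; wc +0.240/-0.425 → slack +0.580/-0.765; half-tol=0.333, Σhalf²=0.226156
  +C: nom +8.800 → Σnom=-32.390; wc +0.248/-0.248 → slack +0.828/-1.013; half-tol=0.248, Σhalf²=0.287660
Nominal = -32.390. Worst-case = [-32.390 - 1.013, -32.390 + 0.828] = [-33.403, -31.562]. RSS = √0.287660 = 0.536.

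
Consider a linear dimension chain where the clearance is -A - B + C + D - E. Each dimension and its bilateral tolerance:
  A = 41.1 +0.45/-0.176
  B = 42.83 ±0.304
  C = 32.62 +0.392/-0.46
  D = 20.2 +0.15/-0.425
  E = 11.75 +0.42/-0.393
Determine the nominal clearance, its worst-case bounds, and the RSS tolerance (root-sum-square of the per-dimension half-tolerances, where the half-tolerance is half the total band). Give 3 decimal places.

nominal=-42.860 wc=[-44.919,-41.445] rss=0.787

Stack each dimension's contribution:
  -A: nom -41.100 → Σnom=-41.100; wc +0.176/-0.450 → slack +0.176/-0.450; half-tol=0.313, Σhalf²=0.097969
  -B: nom -42.830 → Σnom=-83.930; wc +0.304/-0.304 → slack +0.480/-0.754; half-tol=0.304, Σhalf²=0.190385
  +C: nom +32.620 → Σnom=-51.310; wc +0.392/-0.460 → slack +0.872/-1.214; half-tol=0.426, Σhalf²=0.371861
  +D: nom +20.200 → Σnom=-31.110; wc +0.150/-0.425 → slack +1.022/-1.639; half-tol=0.287, Σhalf²=0.454517
  -E: nom -11.750 → Σnom=-42.860; wc +0.393/-0.420 → slack +1.415/-2.059; half-tol=0.406, Σhalf²=0.619760
Nominal = -42.860. Worst-case = [-42.860 - 2.059, -42.860 + 1.415] = [-44.919, -41.445]. RSS = √0.619760 = 0.787.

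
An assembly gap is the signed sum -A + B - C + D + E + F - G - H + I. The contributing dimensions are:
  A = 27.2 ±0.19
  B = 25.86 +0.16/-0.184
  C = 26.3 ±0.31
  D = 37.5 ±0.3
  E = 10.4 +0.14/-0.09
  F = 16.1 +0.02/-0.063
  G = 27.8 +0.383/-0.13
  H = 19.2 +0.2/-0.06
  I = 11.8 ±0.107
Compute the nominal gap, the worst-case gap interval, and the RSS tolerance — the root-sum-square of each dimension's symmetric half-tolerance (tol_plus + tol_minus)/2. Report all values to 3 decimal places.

Stack each dimension's contribution:
  -A: nom -27.200 → Σnom=-27.200; wc +0.190/-0.190 → slack +0.190/-0.190; half-tol=0.190, Σhalf²=0.036100
  +B: nom +25.860 → Σnom=-1.340; wc +0.160/-0.184 → slack +0.350/-0.374; half-tol=0.172, Σhalf²=0.065684
  -C: nom -26.300 → Σnom=-27.640; wc +0.310/-0.310 → slack +0.660/-0.684; half-tol=0.310, Σhalf²=0.161784
  +D: nom +37.500 → Σnom=9.860; wc +0.300/-0.300 → slack +0.960/-0.984; half-tol=0.300, Σhalf²=0.251784
  +E: nom +10.400 → Σnom=20.260; wc +0.140/-0.090 → slack +1.100/-1.074; half-tol=0.115, Σhalf²=0.265009
  +F: nom +16.100 → Σnom=36.360; wc +0.020/-0.063 → slack +1.120/-1.137; half-tol=0.042, Σhalf²=0.266731
  -G: nom -27.800 → Σnom=8.560; wc +0.130/-0.383 → slack +1.250/-1.520; half-tol=0.257, Σhalf²=0.332523
  -H: nom -19.200 → Σnom=-10.640; wc +0.060/-0.200 → slack +1.310/-1.720; half-tol=0.130, Σhalf²=0.349423
  +I: nom +11.800 → Σnom=1.160; wc +0.107/-0.107 → slack +1.417/-1.827; half-tol=0.107, Σhalf²=0.360872
Nominal = 1.160. Worst-case = [1.160 - 1.827, 1.160 + 1.417] = [-0.667, 2.577]. RSS = √0.360872 = 0.601.

nominal=1.160 wc=[-0.667,2.577] rss=0.601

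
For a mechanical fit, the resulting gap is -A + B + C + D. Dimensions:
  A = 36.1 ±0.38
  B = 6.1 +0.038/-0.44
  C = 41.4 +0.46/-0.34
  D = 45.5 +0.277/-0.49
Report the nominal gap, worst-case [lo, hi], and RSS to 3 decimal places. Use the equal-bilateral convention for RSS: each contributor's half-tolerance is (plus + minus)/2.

Stack each dimension's contribution:
  -A: nom -36.100 → Σnom=-36.100; wc +0.380/-0.380 → slack +0.380/-0.380; half-tol=0.380, Σhalf²=0.144400
  +B: nom +6.100 → Σnom=-30.000; wc +0.038/-0.440 → slack +0.418/-0.820; half-tol=0.239, Σhalf²=0.201521
  +C: nom +41.400 → Σnom=11.400; wc +0.460/-0.340 → slack +0.878/-1.160; half-tol=0.400, Σhalf²=0.361521
  +D: nom +45.500 → Σnom=56.900; wc +0.277/-0.490 → slack +1.155/-1.650; half-tol=0.384, Σhalf²=0.508593
Nominal = 56.900. Worst-case = [56.900 - 1.650, 56.900 + 1.155] = [55.250, 58.055]. RSS = √0.508593 = 0.713.

nominal=56.900 wc=[55.250,58.055] rss=0.713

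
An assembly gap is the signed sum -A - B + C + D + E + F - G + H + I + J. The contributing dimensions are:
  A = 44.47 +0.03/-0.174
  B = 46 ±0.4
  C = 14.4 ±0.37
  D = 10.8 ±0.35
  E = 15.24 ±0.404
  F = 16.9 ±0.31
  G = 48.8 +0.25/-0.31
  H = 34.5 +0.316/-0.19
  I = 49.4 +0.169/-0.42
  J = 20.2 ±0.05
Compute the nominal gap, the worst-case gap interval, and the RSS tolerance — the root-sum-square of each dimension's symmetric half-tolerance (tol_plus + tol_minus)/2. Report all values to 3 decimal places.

nominal=22.170 wc=[19.396,25.023] rss=0.960

Stack each dimension's contribution:
  -A: nom -44.470 → Σnom=-44.470; wc +0.174/-0.030 → slack +0.174/-0.030; half-tol=0.102, Σhalf²=0.010404
  -B: nom -46.000 → Σnom=-90.470; wc +0.400/-0.400 → slack +0.574/-0.430; half-tol=0.400, Σhalf²=0.170404
  +C: nom +14.400 → Σnom=-76.070; wc +0.370/-0.370 → slack +0.944/-0.800; half-tol=0.370, Σhalf²=0.307304
  +D: nom +10.800 → Σnom=-65.270; wc +0.350/-0.350 → slack +1.294/-1.150; half-tol=0.350, Σhalf²=0.429804
  +E: nom +15.240 → Σnom=-50.030; wc +0.404/-0.404 → slack +1.698/-1.554; half-tol=0.404, Σhalf²=0.593020
  +F: nom +16.900 → Σnom=-33.130; wc +0.310/-0.310 → slack +2.008/-1.864; half-tol=0.310, Σhalf²=0.689120
  -G: nom -48.800 → Σnom=-81.930; wc +0.310/-0.250 → slack +2.318/-2.114; half-tol=0.280, Σhalf²=0.767520
  +H: nom +34.500 → Σnom=-47.430; wc +0.316/-0.190 → slack +2.634/-2.304; half-tol=0.253, Σhalf²=0.831529
  +I: nom +49.400 → Σnom=1.970; wc +0.169/-0.420 → slack +2.803/-2.724; half-tol=0.294, Σhalf²=0.918259
  +J: nom +20.200 → Σnom=22.170; wc +0.050/-0.050 → slack +2.853/-2.774; half-tol=0.050, Σhalf²=0.920759
Nominal = 22.170. Worst-case = [22.170 - 2.774, 22.170 + 2.853] = [19.396, 25.023]. RSS = √0.920759 = 0.960.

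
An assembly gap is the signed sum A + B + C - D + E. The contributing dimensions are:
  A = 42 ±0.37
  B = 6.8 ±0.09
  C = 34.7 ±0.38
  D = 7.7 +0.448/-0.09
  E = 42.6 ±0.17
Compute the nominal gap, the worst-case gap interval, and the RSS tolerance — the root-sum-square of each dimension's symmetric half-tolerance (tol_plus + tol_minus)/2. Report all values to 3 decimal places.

nominal=118.400 wc=[116.942,119.500] rss=0.625

Stack each dimension's contribution:
  +A: nom +42.000 → Σnom=42.000; wc +0.370/-0.370 → slack +0.370/-0.370; half-tol=0.370, Σhalf²=0.136900
  +B: nom +6.800 → Σnom=48.800; wc +0.090/-0.090 → slack +0.460/-0.460; half-tol=0.090, Σhalf²=0.145000
  +C: nom +34.700 → Σnom=83.500; wc +0.380/-0.380 → slack +0.840/-0.840; half-tol=0.380, Σhalf²=0.289400
  -D: nom -7.700 → Σnom=75.800; wc +0.090/-0.448 → slack +0.930/-1.288; half-tol=0.269, Σhalf²=0.361761
  +E: nom +42.600 → Σnom=118.400; wc +0.170/-0.170 → slack +1.100/-1.458; half-tol=0.170, Σhalf²=0.390661
Nominal = 118.400. Worst-case = [118.400 - 1.458, 118.400 + 1.100] = [116.942, 119.500]. RSS = √0.390661 = 0.625.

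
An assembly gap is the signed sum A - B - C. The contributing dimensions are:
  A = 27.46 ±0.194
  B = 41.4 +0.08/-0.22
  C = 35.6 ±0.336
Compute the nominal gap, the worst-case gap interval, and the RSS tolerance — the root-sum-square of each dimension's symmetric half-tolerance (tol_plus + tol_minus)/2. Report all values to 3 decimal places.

Stack each dimension's contribution:
  +A: nom +27.460 → Σnom=27.460; wc +0.194/-0.194 → slack +0.194/-0.194; half-tol=0.194, Σhalf²=0.037636
  -B: nom -41.400 → Σnom=-13.940; wc +0.220/-0.080 → slack +0.414/-0.274; half-tol=0.150, Σhalf²=0.060136
  -C: nom -35.600 → Σnom=-49.540; wc +0.336/-0.336 → slack +0.750/-0.610; half-tol=0.336, Σhalf²=0.173032
Nominal = -49.540. Worst-case = [-49.540 - 0.610, -49.540 + 0.750] = [-50.150, -48.790]. RSS = √0.173032 = 0.416.

nominal=-49.540 wc=[-50.150,-48.790] rss=0.416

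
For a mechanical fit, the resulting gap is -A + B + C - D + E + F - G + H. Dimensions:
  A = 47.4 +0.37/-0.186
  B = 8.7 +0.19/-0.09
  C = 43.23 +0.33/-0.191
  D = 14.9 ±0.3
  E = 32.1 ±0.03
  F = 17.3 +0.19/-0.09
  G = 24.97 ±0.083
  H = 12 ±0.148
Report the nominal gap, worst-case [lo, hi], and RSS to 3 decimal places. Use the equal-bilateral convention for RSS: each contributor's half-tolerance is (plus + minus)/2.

Stack each dimension's contribution:
  -A: nom -47.400 → Σnom=-47.400; wc +0.186/-0.370 → slack +0.186/-0.370; half-tol=0.278, Σhalf²=0.077284
  +B: nom +8.700 → Σnom=-38.700; wc +0.190/-0.090 → slack +0.376/-0.460; half-tol=0.140, Σhalf²=0.096884
  +C: nom +43.230 → Σnom=4.530; wc +0.330/-0.191 → slack +0.706/-0.651; half-tol=0.261, Σhalf²=0.164744
  -D: nom -14.900 → Σnom=-10.370; wc +0.300/-0.300 → slack +1.006/-0.951; half-tol=0.300, Σhalf²=0.254744
  +E: nom +32.100 → Σnom=21.730; wc +0.030/-0.030 → slack +1.036/-0.981; half-tol=0.030, Σhalf²=0.255644
  +F: nom +17.300 → Σnom=39.030; wc +0.190/-0.090 → slack +1.226/-1.071; half-tol=0.140, Σhalf²=0.275244
  -G: nom -24.970 → Σnom=14.060; wc +0.083/-0.083 → slack +1.309/-1.154; half-tol=0.083, Σhalf²=0.282133
  +H: nom +12.000 → Σnom=26.060; wc +0.148/-0.148 → slack +1.457/-1.302; half-tol=0.148, Σhalf²=0.304037
Nominal = 26.060. Worst-case = [26.060 - 1.302, 26.060 + 1.457] = [24.758, 27.517]. RSS = √0.304037 = 0.551.

nominal=26.060 wc=[24.758,27.517] rss=0.551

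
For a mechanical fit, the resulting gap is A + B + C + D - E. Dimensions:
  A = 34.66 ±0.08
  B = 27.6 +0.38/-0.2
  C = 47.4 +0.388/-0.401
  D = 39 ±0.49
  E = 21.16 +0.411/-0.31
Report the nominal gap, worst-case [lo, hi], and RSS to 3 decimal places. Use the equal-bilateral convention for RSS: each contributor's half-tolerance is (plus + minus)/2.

Stack each dimension's contribution:
  +A: nom +34.660 → Σnom=34.660; wc +0.080/-0.080 → slack +0.080/-0.080; half-tol=0.080, Σhalf²=0.006400
  +B: nom +27.600 → Σnom=62.260; wc +0.380/-0.200 → slack +0.460/-0.280; half-tol=0.290, Σhalf²=0.090500
  +C: nom +47.400 → Σnom=109.660; wc +0.388/-0.401 → slack +0.848/-0.681; half-tol=0.395, Σhalf²=0.246130
  +D: nom +39.000 → Σnom=148.660; wc +0.490/-0.490 → slack +1.338/-1.171; half-tol=0.490, Σhalf²=0.486230
  -E: nom -21.160 → Σnom=127.500; wc +0.310/-0.411 → slack +1.648/-1.582; half-tol=0.360, Σhalf²=0.616191
Nominal = 127.500. Worst-case = [127.500 - 1.582, 127.500 + 1.648] = [125.918, 129.148]. RSS = √0.616191 = 0.785.

nominal=127.500 wc=[125.918,129.148] rss=0.785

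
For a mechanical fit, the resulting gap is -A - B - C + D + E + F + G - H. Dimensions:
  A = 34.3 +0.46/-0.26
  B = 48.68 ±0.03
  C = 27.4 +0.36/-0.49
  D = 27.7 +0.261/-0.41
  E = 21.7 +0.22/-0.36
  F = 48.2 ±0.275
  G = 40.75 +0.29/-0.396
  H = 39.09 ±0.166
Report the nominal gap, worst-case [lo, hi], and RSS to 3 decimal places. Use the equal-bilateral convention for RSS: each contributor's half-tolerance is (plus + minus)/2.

nominal=-11.120 wc=[-13.577,-9.128] rss=0.854

Stack each dimension's contribution:
  -A: nom -34.300 → Σnom=-34.300; wc +0.260/-0.460 → slack +0.260/-0.460; half-tol=0.360, Σhalf²=0.129600
  -B: nom -48.680 → Σnom=-82.980; wc +0.030/-0.030 → slack +0.290/-0.490; half-tol=0.030, Σhalf²=0.130500
  -C: nom -27.400 → Σnom=-110.380; wc +0.490/-0.360 → slack +0.780/-0.850; half-tol=0.425, Σhalf²=0.311125
  +D: nom +27.700 → Σnom=-82.680; wc +0.261/-0.410 → slack +1.041/-1.260; half-tol=0.336, Σhalf²=0.423685
  +E: nom +21.700 → Σnom=-60.980; wc +0.220/-0.360 → slack +1.261/-1.620; half-tol=0.290, Σhalf²=0.507785
  +F: nom +48.200 → Σnom=-12.780; wc +0.275/-0.275 → slack +1.536/-1.895; half-tol=0.275, Σhalf²=0.583410
  +G: nom +40.750 → Σnom=27.970; wc +0.290/-0.396 → slack +1.826/-2.291; half-tol=0.343, Σhalf²=0.701059
  -H: nom -39.090 → Σnom=-11.120; wc +0.166/-0.166 → slack +1.992/-2.457; half-tol=0.166, Σhalf²=0.728615
Nominal = -11.120. Worst-case = [-11.120 - 2.457, -11.120 + 1.992] = [-13.577, -9.128]. RSS = √0.728615 = 0.854.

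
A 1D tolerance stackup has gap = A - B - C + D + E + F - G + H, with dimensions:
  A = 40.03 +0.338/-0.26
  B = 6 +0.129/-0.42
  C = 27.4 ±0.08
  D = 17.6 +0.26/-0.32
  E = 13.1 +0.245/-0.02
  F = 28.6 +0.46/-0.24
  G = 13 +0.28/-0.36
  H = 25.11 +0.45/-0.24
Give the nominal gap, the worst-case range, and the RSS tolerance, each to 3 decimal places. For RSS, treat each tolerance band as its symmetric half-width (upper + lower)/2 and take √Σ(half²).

nominal=78.040 wc=[76.471,80.653] rss=0.785

Stack each dimension's contribution:
  +A: nom +40.030 → Σnom=40.030; wc +0.338/-0.260 → slack +0.338/-0.260; half-tol=0.299, Σhalf²=0.089401
  -B: nom -6.000 → Σnom=34.030; wc +0.420/-0.129 → slack +0.758/-0.389; half-tol=0.274, Σhalf²=0.164751
  -C: nom -27.400 → Σnom=6.630; wc +0.080/-0.080 → slack +0.838/-0.469; half-tol=0.080, Σhalf²=0.171151
  +D: nom +17.600 → Σnom=24.230; wc +0.260/-0.320 → slack +1.098/-0.789; half-tol=0.290, Σhalf²=0.255251
  +E: nom +13.100 → Σnom=37.330; wc +0.245/-0.020 → slack +1.343/-0.809; half-tol=0.133, Σhalf²=0.272808
  +F: nom +28.600 → Σnom=65.930; wc +0.460/-0.240 → slack +1.803/-1.049; half-tol=0.350, Σhalf²=0.395308
  -G: nom -13.000 → Σnom=52.930; wc +0.360/-0.280 → slack +2.163/-1.329; half-tol=0.320, Σhalf²=0.497708
  +H: nom +25.110 → Σnom=78.040; wc +0.450/-0.240 → slack +2.613/-1.569; half-tol=0.345, Σhalf²=0.616733
Nominal = 78.040. Worst-case = [78.040 - 1.569, 78.040 + 2.613] = [76.471, 80.653]. RSS = √0.616733 = 0.785.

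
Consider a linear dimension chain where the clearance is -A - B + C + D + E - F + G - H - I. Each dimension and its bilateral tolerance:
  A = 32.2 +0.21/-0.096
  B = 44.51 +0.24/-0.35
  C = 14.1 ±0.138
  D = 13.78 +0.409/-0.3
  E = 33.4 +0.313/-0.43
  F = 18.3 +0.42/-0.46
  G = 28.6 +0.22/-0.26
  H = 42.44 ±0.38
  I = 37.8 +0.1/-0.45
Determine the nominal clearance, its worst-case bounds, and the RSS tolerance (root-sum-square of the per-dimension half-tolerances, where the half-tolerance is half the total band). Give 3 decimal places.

nominal=-85.370 wc=[-87.848,-82.554] rss=0.930

Stack each dimension's contribution:
  -A: nom -32.200 → Σnom=-32.200; wc +0.096/-0.210 → slack +0.096/-0.210; half-tol=0.153, Σhalf²=0.023409
  -B: nom -44.510 → Σnom=-76.710; wc +0.350/-0.240 → slack +0.446/-0.450; half-tol=0.295, Σhalf²=0.110434
  +C: nom +14.100 → Σnom=-62.610; wc +0.138/-0.138 → slack +0.584/-0.588; half-tol=0.138, Σhalf²=0.129478
  +D: nom +13.780 → Σnom=-48.830; wc +0.409/-0.300 → slack +0.993/-0.888; half-tol=0.354, Σhalf²=0.255148
  +E: nom +33.400 → Σnom=-15.430; wc +0.313/-0.430 → slack +1.306/-1.318; half-tol=0.371, Σhalf²=0.393160
  -F: nom -18.300 → Σnom=-33.730; wc +0.460/-0.420 → slack +1.766/-1.738; half-tol=0.440, Σhalf²=0.586761
  +G: nom +28.600 → Σnom=-5.130; wc +0.220/-0.260 → slack +1.986/-1.998; half-tol=0.240, Σhalf²=0.644361
  -H: nom -42.440 → Σnom=-47.570; wc +0.380/-0.380 → slack +2.366/-2.378; half-tol=0.380, Σhalf²=0.788760
  -I: nom -37.800 → Σnom=-85.370; wc +0.450/-0.100 → slack +2.816/-2.478; half-tol=0.275, Σhalf²=0.864386
Nominal = -85.370. Worst-case = [-85.370 - 2.478, -85.370 + 2.816] = [-87.848, -82.554]. RSS = √0.864386 = 0.930.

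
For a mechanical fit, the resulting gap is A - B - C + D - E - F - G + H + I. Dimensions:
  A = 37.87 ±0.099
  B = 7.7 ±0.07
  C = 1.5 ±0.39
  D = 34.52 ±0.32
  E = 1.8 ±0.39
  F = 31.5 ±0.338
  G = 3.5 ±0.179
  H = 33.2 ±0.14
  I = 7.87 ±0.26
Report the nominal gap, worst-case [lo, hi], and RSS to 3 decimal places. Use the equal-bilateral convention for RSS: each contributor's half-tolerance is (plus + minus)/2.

nominal=67.460 wc=[65.274,69.646] rss=0.809

Stack each dimension's contribution:
  +A: nom +37.870 → Σnom=37.870; wc +0.099/-0.099 → slack +0.099/-0.099; half-tol=0.099, Σhalf²=0.009801
  -B: nom -7.700 → Σnom=30.170; wc +0.070/-0.070 → slack +0.169/-0.169; half-tol=0.070, Σhalf²=0.014701
  -C: nom -1.500 → Σnom=28.670; wc +0.390/-0.390 → slack +0.559/-0.559; half-tol=0.390, Σhalf²=0.166801
  +D: nom +34.520 → Σnom=63.190; wc +0.320/-0.320 → slack +0.879/-0.879; half-tol=0.320, Σhalf²=0.269201
  -E: nom -1.800 → Σnom=61.390; wc +0.390/-0.390 → slack +1.269/-1.269; half-tol=0.390, Σhalf²=0.421301
  -F: nom -31.500 → Σnom=29.890; wc +0.338/-0.338 → slack +1.607/-1.607; half-tol=0.338, Σhalf²=0.535545
  -G: nom -3.500 → Σnom=26.390; wc +0.179/-0.179 → slack +1.786/-1.786; half-tol=0.179, Σhalf²=0.567586
  +H: nom +33.200 → Σnom=59.590; wc +0.140/-0.140 → slack +1.926/-1.926; half-tol=0.140, Σhalf²=0.587186
  +I: nom +7.870 → Σnom=67.460; wc +0.260/-0.260 → slack +2.186/-2.186; half-tol=0.260, Σhalf²=0.654786
Nominal = 67.460. Worst-case = [67.460 - 2.186, 67.460 + 2.186] = [65.274, 69.646]. RSS = √0.654786 = 0.809.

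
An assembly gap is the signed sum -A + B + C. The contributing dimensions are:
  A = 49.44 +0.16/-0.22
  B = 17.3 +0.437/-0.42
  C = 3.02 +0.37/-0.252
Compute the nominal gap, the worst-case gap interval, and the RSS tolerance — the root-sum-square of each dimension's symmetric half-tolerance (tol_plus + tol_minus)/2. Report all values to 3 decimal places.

Stack each dimension's contribution:
  -A: nom -49.440 → Σnom=-49.440; wc +0.220/-0.160 → slack +0.220/-0.160; half-tol=0.190, Σhalf²=0.036100
  +B: nom +17.300 → Σnom=-32.140; wc +0.437/-0.420 → slack +0.657/-0.580; half-tol=0.428, Σhalf²=0.219712
  +C: nom +3.020 → Σnom=-29.120; wc +0.370/-0.252 → slack +1.027/-0.832; half-tol=0.311, Σhalf²=0.316433
Nominal = -29.120. Worst-case = [-29.120 - 0.832, -29.120 + 1.027] = [-29.952, -28.093]. RSS = √0.316433 = 0.563.

nominal=-29.120 wc=[-29.952,-28.093] rss=0.563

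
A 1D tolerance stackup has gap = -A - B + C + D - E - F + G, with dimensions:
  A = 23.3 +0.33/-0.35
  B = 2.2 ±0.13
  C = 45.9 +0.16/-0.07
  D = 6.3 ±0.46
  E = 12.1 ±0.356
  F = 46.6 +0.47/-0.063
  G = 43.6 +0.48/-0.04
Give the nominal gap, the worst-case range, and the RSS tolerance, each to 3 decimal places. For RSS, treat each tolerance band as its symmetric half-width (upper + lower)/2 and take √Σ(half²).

nominal=11.600 wc=[9.744,13.599] rss=0.789

Stack each dimension's contribution:
  -A: nom -23.300 → Σnom=-23.300; wc +0.350/-0.330 → slack +0.350/-0.330; half-tol=0.340, Σhalf²=0.115600
  -B: nom -2.200 → Σnom=-25.500; wc +0.130/-0.130 → slack +0.480/-0.460; half-tol=0.130, Σhalf²=0.132500
  +C: nom +45.900 → Σnom=20.400; wc +0.160/-0.070 → slack +0.640/-0.530; half-tol=0.115, Σhalf²=0.145725
  +D: nom +6.300 → Σnom=26.700; wc +0.460/-0.460 → slack +1.100/-0.990; half-tol=0.460, Σhalf²=0.357325
  -E: nom -12.100 → Σnom=14.600; wc +0.356/-0.356 → slack +1.456/-1.346; half-tol=0.356, Σhalf²=0.484061
  -F: nom -46.600 → Σnom=-32.000; wc +0.063/-0.470 → slack +1.519/-1.816; half-tol=0.266, Σhalf²=0.555083
  +G: nom +43.600 → Σnom=11.600; wc +0.480/-0.040 → slack +1.999/-1.856; half-tol=0.260, Σhalf²=0.622683
Nominal = 11.600. Worst-case = [11.600 - 1.856, 11.600 + 1.999] = [9.744, 13.599]. RSS = √0.622683 = 0.789.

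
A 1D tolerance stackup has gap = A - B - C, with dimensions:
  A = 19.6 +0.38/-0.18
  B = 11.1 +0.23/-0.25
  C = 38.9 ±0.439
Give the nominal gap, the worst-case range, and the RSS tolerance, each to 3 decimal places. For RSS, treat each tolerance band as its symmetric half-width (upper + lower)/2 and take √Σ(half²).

Stack each dimension's contribution:
  +A: nom +19.600 → Σnom=19.600; wc +0.380/-0.180 → slack +0.380/-0.180; half-tol=0.280, Σhalf²=0.078400
  -B: nom -11.100 → Σnom=8.500; wc +0.250/-0.230 → slack +0.630/-0.410; half-tol=0.240, Σhalf²=0.136000
  -C: nom -38.900 → Σnom=-30.400; wc +0.439/-0.439 → slack +1.069/-0.849; half-tol=0.439, Σhalf²=0.328721
Nominal = -30.400. Worst-case = [-30.400 - 0.849, -30.400 + 1.069] = [-31.249, -29.331]. RSS = √0.328721 = 0.573.

nominal=-30.400 wc=[-31.249,-29.331] rss=0.573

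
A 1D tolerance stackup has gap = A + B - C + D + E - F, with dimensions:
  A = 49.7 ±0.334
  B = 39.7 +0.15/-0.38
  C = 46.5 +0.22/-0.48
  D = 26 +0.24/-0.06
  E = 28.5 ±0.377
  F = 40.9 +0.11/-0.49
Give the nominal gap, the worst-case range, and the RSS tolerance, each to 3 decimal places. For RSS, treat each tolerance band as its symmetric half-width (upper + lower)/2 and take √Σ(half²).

nominal=56.500 wc=[55.019,58.571] rss=0.748

Stack each dimension's contribution:
  +A: nom +49.700 → Σnom=49.700; wc +0.334/-0.334 → slack +0.334/-0.334; half-tol=0.334, Σhalf²=0.111556
  +B: nom +39.700 → Σnom=89.400; wc +0.150/-0.380 → slack +0.484/-0.714; half-tol=0.265, Σhalf²=0.181781
  -C: nom -46.500 → Σnom=42.900; wc +0.480/-0.220 → slack +0.964/-0.934; half-tol=0.350, Σhalf²=0.304281
  +D: nom +26.000 → Σnom=68.900; wc +0.240/-0.060 → slack +1.204/-0.994; half-tol=0.150, Σhalf²=0.326781
  +E: nom +28.500 → Σnom=97.400; wc +0.377/-0.377 → slack +1.581/-1.371; half-tol=0.377, Σhalf²=0.468910
  -F: nom -40.900 → Σnom=56.500; wc +0.490/-0.110 → slack +2.071/-1.481; half-tol=0.300, Σhalf²=0.558910
Nominal = 56.500. Worst-case = [56.500 - 1.481, 56.500 + 2.071] = [55.019, 58.571]. RSS = √0.558910 = 0.748.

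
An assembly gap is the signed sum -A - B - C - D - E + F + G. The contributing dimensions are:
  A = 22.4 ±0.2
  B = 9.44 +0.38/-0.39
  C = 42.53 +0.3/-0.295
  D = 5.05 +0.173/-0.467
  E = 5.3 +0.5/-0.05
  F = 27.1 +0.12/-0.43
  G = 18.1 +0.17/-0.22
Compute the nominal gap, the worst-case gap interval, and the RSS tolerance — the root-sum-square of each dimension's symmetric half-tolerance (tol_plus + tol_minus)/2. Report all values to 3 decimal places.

nominal=-39.520 wc=[-41.723,-37.828] rss=0.754

Stack each dimension's contribution:
  -A: nom -22.400 → Σnom=-22.400; wc +0.200/-0.200 → slack +0.200/-0.200; half-tol=0.200, Σhalf²=0.040000
  -B: nom -9.440 → Σnom=-31.840; wc +0.390/-0.380 → slack +0.590/-0.580; half-tol=0.385, Σhalf²=0.188225
  -C: nom -42.530 → Σnom=-74.370; wc +0.295/-0.300 → slack +0.885/-0.880; half-tol=0.297, Σhalf²=0.276731
  -D: nom -5.050 → Σnom=-79.420; wc +0.467/-0.173 → slack +1.352/-1.053; half-tol=0.320, Σhalf²=0.379131
  -E: nom -5.300 → Σnom=-84.720; wc +0.050/-0.500 → slack +1.402/-1.553; half-tol=0.275, Σhalf²=0.454756
  +F: nom +27.100 → Σnom=-57.620; wc +0.120/-0.430 → slack +1.522/-1.983; half-tol=0.275, Σhalf²=0.530381
  +G: nom +18.100 → Σnom=-39.520; wc +0.170/-0.220 → slack +1.692/-2.203; half-tol=0.195, Σhalf²=0.568406
Nominal = -39.520. Worst-case = [-39.520 - 2.203, -39.520 + 1.692] = [-41.723, -37.828]. RSS = √0.568406 = 0.754.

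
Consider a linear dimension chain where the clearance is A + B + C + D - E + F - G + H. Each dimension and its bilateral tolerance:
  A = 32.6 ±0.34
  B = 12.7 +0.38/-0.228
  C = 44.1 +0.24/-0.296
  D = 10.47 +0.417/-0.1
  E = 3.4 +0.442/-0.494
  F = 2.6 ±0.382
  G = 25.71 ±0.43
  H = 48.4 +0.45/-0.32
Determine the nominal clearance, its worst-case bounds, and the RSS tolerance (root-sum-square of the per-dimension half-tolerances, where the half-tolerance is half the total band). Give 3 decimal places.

nominal=121.760 wc=[119.222,124.893] rss=1.022

Stack each dimension's contribution:
  +A: nom +32.600 → Σnom=32.600; wc +0.340/-0.340 → slack +0.340/-0.340; half-tol=0.340, Σhalf²=0.115600
  +B: nom +12.700 → Σnom=45.300; wc +0.380/-0.228 → slack +0.720/-0.568; half-tol=0.304, Σhalf²=0.208016
  +C: nom +44.100 → Σnom=89.400; wc +0.240/-0.296 → slack +0.960/-0.864; half-tol=0.268, Σhalf²=0.279840
  +D: nom +10.470 → Σnom=99.870; wc +0.417/-0.100 → slack +1.377/-0.964; half-tol=0.259, Σhalf²=0.346662
  -E: nom -3.400 → Σnom=96.470; wc +0.494/-0.442 → slack +1.871/-1.406; half-tol=0.468, Σhalf²=0.565686
  +F: nom +2.600 → Σnom=99.070; wc +0.382/-0.382 → slack +2.253/-1.788; half-tol=0.382, Σhalf²=0.711610
  -G: nom -25.710 → Σnom=73.360; wc +0.430/-0.430 → slack +2.683/-2.218; half-tol=0.430, Σhalf²=0.896510
  +H: nom +48.400 → Σnom=121.760; wc +0.450/-0.320 → slack +3.133/-2.538; half-tol=0.385, Σhalf²=1.044735
Nominal = 121.760. Worst-case = [121.760 - 2.538, 121.760 + 3.133] = [119.222, 124.893]. RSS = √1.044735 = 1.022.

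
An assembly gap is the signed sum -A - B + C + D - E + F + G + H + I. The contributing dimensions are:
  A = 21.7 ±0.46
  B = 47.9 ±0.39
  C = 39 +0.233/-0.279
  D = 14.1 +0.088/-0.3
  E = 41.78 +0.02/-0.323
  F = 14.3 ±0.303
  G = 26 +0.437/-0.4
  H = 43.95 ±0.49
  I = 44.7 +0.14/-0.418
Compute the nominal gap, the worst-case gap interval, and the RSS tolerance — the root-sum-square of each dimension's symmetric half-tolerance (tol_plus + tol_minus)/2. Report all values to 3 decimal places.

Stack each dimension's contribution:
  -A: nom -21.700 → Σnom=-21.700; wc +0.460/-0.460 → slack +0.460/-0.460; half-tol=0.460, Σhalf²=0.211600
  -B: nom -47.900 → Σnom=-69.600; wc +0.390/-0.390 → slack +0.850/-0.850; half-tol=0.390, Σhalf²=0.363700
  +C: nom +39.000 → Σnom=-30.600; wc +0.233/-0.279 → slack +1.083/-1.129; half-tol=0.256, Σhalf²=0.429236
  +D: nom +14.100 → Σnom=-16.500; wc +0.088/-0.300 → slack +1.171/-1.429; half-tol=0.194, Σhalf²=0.466872
  -E: nom -41.780 → Σnom=-58.280; wc +0.323/-0.020 → slack +1.494/-1.449; half-tol=0.172, Σhalf²=0.496284
  +F: nom +14.300 → Σnom=-43.980; wc +0.303/-0.303 → slack +1.797/-1.752; half-tol=0.303, Σhalf²=0.588093
  +G: nom +26.000 → Σnom=-17.980; wc +0.437/-0.400 → slack +2.234/-2.152; half-tol=0.418, Σhalf²=0.763235
  +H: nom +43.950 → Σnom=25.970; wc +0.490/-0.490 → slack +2.724/-2.642; half-tol=0.490, Σhalf²=1.003335
  +I: nom +44.700 → Σnom=70.670; wc +0.140/-0.418 → slack +2.864/-3.060; half-tol=0.279, Σhalf²=1.081176
Nominal = 70.670. Worst-case = [70.670 - 3.060, 70.670 + 2.864] = [67.610, 73.534]. RSS = √1.081176 = 1.040.

nominal=70.670 wc=[67.610,73.534] rss=1.040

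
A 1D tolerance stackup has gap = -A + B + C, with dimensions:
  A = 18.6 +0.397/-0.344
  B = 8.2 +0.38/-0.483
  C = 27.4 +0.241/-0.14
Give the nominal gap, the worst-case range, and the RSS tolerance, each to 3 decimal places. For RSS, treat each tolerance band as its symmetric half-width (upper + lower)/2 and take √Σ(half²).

Stack each dimension's contribution:
  -A: nom -18.600 → Σnom=-18.600; wc +0.344/-0.397 → slack +0.344/-0.397; half-tol=0.370, Σhalf²=0.137270
  +B: nom +8.200 → Σnom=-10.400; wc +0.380/-0.483 → slack +0.724/-0.880; half-tol=0.431, Σhalf²=0.323462
  +C: nom +27.400 → Σnom=17.000; wc +0.241/-0.140 → slack +0.965/-1.020; half-tol=0.191, Σhalf²=0.359753
Nominal = 17.000. Worst-case = [17.000 - 1.020, 17.000 + 0.965] = [15.980, 17.965]. RSS = √0.359753 = 0.600.

nominal=17.000 wc=[15.980,17.965] rss=0.600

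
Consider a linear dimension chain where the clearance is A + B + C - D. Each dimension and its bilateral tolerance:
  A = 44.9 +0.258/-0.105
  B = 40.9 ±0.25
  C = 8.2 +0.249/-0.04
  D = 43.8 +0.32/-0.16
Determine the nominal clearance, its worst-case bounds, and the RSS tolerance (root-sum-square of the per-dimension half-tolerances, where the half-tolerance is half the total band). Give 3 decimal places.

nominal=50.200 wc=[49.485,51.117] rss=0.417

Stack each dimension's contribution:
  +A: nom +44.900 → Σnom=44.900; wc +0.258/-0.105 → slack +0.258/-0.105; half-tol=0.181, Σhalf²=0.032942
  +B: nom +40.900 → Σnom=85.800; wc +0.250/-0.250 → slack +0.508/-0.355; half-tol=0.250, Σhalf²=0.095442
  +C: nom +8.200 → Σnom=94.000; wc +0.249/-0.040 → slack +0.757/-0.395; half-tol=0.144, Σhalf²=0.116322
  -D: nom -43.800 → Σnom=50.200; wc +0.160/-0.320 → slack +0.917/-0.715; half-tol=0.240, Σhalf²=0.173922
Nominal = 50.200. Worst-case = [50.200 - 0.715, 50.200 + 0.917] = [49.485, 51.117]. RSS = √0.173922 = 0.417.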